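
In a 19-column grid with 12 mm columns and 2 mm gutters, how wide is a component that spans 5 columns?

68 mm

Span of 5: 5·12 + 4·2 = 60 + 8 = 68 mm.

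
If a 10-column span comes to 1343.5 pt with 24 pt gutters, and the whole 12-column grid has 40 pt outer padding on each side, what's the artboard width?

1697 pt

10 columns + 9 gutters: 10c + 9·24 = 1343.5.
10c = 1343.5 − 216 = 1127.5, so c = 112.75 pt.
Total width: 2·40 + 12·112.75 + 11·24 = 1697 pt.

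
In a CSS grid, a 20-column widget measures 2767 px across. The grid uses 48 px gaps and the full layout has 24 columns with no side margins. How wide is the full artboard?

20 columns + 19 gaps: 20c + 19·48 = 2767.
20c = 2767 − 912 = 1855, so c = 92.75 px.
Total width: 24·92.75 + 23·48 = 3330 px.

3330 px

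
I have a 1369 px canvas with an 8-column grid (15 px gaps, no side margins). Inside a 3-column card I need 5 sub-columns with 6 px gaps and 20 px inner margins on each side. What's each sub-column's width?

88 px

1369 − 7·15 = 1264; ÷8 gives c = 158 px.
Span of 3: 3·158 + 2·15 = 474 + 30 = 504 px.
Inner content = 504 − 2·20 = 464 px.
464 − 4·6 = 440; ÷5 gives d = 88 px.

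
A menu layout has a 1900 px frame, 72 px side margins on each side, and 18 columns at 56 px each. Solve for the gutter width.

Take off 144 px of margins, leaving 1756 px.
18·56 + 17g = 1756 → 17g = 748 → g = 44 px.

44 px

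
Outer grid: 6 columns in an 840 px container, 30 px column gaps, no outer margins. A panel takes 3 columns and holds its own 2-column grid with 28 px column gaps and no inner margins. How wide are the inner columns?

Subtracting 5 column gaps of 30 leaves 690 for 6 columns, so c = 115 px.
3-column span = 3·115 + 2·30 = 405 px.
2 columns + 1 column gap: 2d + 1·28 = 405.
2d = 405 − 28 = 377, so d = 188.5 px.

188.5 px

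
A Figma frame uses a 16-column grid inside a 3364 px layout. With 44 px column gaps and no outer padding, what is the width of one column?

Subtracting 15 column gaps of 44 leaves 2704 for 16 columns, so c = 169 px.

169 px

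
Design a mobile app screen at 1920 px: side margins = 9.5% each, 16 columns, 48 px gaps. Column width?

52.2 px

Margins: 9.5% × 1920 = 182.4 px each, so content = 1920 − 364.8 = 1555.2 px.
1555.2 − 15·48 = 835.2; ÷16 gives c = 52.2 px.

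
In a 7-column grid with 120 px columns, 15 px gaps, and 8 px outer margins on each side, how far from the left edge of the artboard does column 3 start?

Each column+gutter stride is 135 px; 2 of them past the 8 px margin is 8 + 270 = 278 px.

278 px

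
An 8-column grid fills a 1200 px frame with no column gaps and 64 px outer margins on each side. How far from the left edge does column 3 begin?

332 px

Subtract both margins: 1200 − 2·64 = 1072 px.
1072 / 8 = 134 px per column.
Before column 3: the margin + 2 columns + 2 column gaps.
Offset = 64 + 2·(134 + 0) = 64 + 268 = 332 px.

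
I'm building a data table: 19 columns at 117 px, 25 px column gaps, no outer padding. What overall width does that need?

Container = 19·117 + 18·25 = 2223 + 450 = 2673 px.

2673 px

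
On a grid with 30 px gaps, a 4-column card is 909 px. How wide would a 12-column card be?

4c + 3·30 = 909 → 4c = 819 → c = 204.75 px.
12 columns plus 11 gaps: 2457 + 330 = 2787 px.

2787 px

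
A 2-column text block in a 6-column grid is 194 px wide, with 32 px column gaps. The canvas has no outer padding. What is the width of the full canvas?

646 px

194 − 1·32 = 162; ÷2 gives c = 81 px.
Canvas = 6·81 + 5·32 = 486 + 160 = 646 px.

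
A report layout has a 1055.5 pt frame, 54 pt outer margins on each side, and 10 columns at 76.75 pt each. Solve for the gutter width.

Inside the margins: 1055.5 − 108 = 947.5 pt.
10·76.75 + 9g = 947.5 → 9g = 180 → g = 20 pt.

20 pt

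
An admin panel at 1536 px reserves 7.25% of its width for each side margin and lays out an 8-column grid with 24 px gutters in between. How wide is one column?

143.16 px

Each margin = 7.25% of 1536 = 111.36 px; content = 1536 − 2·111.36 = 1313.28 px.
1313.28 − 7·24 = 1145.28; ÷8 gives c = 143.16 px.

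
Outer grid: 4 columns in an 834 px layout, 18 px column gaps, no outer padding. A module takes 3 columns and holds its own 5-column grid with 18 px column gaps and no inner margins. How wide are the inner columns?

4c + 3·18 = 834 → 4c = 780 → c = 195 px.
3 columns plus 2 column gaps: 585 + 36 = 621 px.
Subtracting 4 column gaps of 18 leaves 549 for 5 columns, so d = 109.8 px.

109.8 px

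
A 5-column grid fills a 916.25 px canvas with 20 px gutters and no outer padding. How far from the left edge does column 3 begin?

Subtracting 4 gutters of 20 leaves 836.25 for 5 columns, so c = 167.25 px.
Each column+gutter stride is 187.25 px; with no margin, 2 of them is 374.5 px.

374.5 px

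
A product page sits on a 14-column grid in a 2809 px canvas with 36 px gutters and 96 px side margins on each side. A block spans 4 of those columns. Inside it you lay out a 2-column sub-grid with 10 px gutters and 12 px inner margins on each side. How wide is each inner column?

Subtract both margins: 2809 − 2·96 = 2617 px.
14c + 13·36 = 2617 → 14c = 2149 → c = 153.5 px.
4-column span = 4·153.5 + 3·36 = 722 px.
Inner content = 722 − 2·12 = 698 px.
698 − 1·10 = 688; ÷2 gives d = 344 px.

344 px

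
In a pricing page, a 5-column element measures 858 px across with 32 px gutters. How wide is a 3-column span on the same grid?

5c + 4·32 = 858 → 5c = 730 → c = 146 px.
3-column span = 3·146 + 2·32 = 502 px.

502 px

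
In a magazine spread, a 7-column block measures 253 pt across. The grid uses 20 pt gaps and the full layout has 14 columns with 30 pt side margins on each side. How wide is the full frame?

586 pt

Subtracting 6 gaps of 20 leaves 133 for 7 columns, so c = 19 pt.
Total width: 2·30 + 14·19 + 13·20 = 586 pt.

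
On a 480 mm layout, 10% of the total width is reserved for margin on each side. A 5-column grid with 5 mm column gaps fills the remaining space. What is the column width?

72.8 mm

Margins: 10% × 480 = 48 mm each, so content = 480 − 96 = 384 mm.
5 columns + 4 column gaps: 5c + 4·5 = 384.
5c = 384 − 20 = 364, so c = 72.8 mm.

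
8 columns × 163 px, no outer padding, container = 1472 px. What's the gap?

24 px

8·163 + 7g = 1472 → 7g = 168 → g = 24 px.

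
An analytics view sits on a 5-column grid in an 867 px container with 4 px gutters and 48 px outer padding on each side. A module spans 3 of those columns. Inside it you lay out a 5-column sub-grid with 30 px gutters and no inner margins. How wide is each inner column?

Outer content = 867 − 2·48 = 771 px.
5c + 4·4 = 771 → 5c = 755 → c = 151 px.
3 columns plus 2 gutters: 453 + 8 = 461 px.
5 columns + 4 gutters: 5d + 4·30 = 461.
5d = 461 − 120 = 341, so d = 68.2 px.

68.2 px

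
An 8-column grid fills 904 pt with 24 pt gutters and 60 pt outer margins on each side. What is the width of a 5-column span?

481 pt

Content width = 904 − 2·60 = 784 pt.
8c + 7·24 = 784 → 8c = 616 → c = 77 pt.
5-column span = 5·77 + 4·24 = 481 pt.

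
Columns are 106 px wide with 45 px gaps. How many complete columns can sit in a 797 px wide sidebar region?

5 columns

k columns need k·106 + (k−1)·45 = k·151 − 45.
k·151 − 45 ≤ 797 → k ≤ 842 / 151 ≈ 5.58, so k = 5.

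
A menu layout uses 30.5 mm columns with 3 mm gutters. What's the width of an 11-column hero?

365.5 mm

Span of 11: 11·30.5 + 10·3 = 335.5 + 30 = 365.5 mm.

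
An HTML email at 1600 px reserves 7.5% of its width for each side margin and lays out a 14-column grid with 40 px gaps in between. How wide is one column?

60 px

1600 × (1 − 2·7.5%) = 1600 × 85% = 1360 px for the columns.
Subtracting 13 gaps of 40 leaves 840 for 14 columns, so c = 60 px.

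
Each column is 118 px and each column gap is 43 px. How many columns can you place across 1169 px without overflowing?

7 columns: 7·118 + 6·43 = 1084 px ≤ 1169.
8 columns: 1245 px > 1169. So 7.

7 columns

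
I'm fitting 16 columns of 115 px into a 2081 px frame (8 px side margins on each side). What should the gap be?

Inside the margins: 2081 − 16 = 2065 px.
16 columns take 16·115 = 1840 px; remaining 225 splits into 15 gaps.
g = 225 / 15 = 15 px.

15 px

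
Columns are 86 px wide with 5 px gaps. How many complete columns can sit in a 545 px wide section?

6 columns

6 columns: 6·86 + 5·5 = 541 px ≤ 545.
7 columns: 632 px > 545. So 6.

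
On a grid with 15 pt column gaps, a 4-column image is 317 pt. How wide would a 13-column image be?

1064 pt

4 columns + 3 column gaps: 4c + 3·15 = 317.
4c = 317 − 45 = 272, so c = 68 pt.
Span of 13: 13·68 + 12·15 = 884 + 180 = 1064 pt.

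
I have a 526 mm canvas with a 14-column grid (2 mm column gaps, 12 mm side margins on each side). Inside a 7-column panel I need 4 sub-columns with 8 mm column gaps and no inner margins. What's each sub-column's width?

56.5 mm

Inside the margins: 526 − 24 = 502 mm.
14c + 13·2 = 502 → 14c = 476 → c = 34 mm.
7-column span = 7·34 + 6·2 = 250 mm.
4d + 3·8 = 250 → 4d = 226 → d = 56.5 mm.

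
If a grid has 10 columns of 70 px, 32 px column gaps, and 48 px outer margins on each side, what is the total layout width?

Layout = 2·48 + 10·70 + 9·32 = 96 + 700 + 288 = 1084 px.

1084 px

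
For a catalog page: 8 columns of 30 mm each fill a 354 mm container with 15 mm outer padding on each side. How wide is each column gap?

Inside the margins: 354 − 30 = 324 mm.
8 columns take 8·30 = 240 mm; remaining 84 splits into 7 column gaps.
g = 84 / 7 = 12 mm.

12 mm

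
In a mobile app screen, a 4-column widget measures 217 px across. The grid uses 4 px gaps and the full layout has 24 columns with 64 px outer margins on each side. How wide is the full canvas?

1450 px

217 − 3·4 = 205; ÷4 gives c = 51.25 px.
Adding margins, columns and gutters: 128 + 1230 + 92 = 1450 px.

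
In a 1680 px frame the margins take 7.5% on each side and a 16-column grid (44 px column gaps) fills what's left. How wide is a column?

1680 × (1 − 2·7.5%) = 1680 × 85% = 1428 px for the columns.
16c + 15·44 = 1428 → 16c = 768 → c = 48 px.

48 px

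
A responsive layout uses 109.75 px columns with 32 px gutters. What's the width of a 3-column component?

393.25 px

3-column span = 3·109.75 + 2·32 = 393.25 px.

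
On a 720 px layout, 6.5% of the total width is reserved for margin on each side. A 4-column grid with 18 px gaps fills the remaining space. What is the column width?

143.1 px

Margins: 6.5% × 720 = 46.8 px each, so content = 720 − 93.6 = 626.4 px.
Subtracting 3 gaps of 18 leaves 572.4 for 4 columns, so c = 143.1 px.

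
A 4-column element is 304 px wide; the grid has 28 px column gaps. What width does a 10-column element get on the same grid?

802 px

4 columns + 3 column gaps: 4c + 3·28 = 304.
4c = 304 − 84 = 220, so c = 55 px.
10-column span = 10·55 + 9·28 = 802 px.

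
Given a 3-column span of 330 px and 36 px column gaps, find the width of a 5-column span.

574 px

Subtracting 2 column gaps of 36 leaves 258 for 3 columns, so c = 86 px.
5 columns plus 4 column gaps: 430 + 144 = 574 px.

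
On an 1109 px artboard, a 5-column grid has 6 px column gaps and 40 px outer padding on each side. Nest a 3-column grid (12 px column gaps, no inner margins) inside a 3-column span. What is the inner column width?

Take off 80 px of margins, leaving 1029 px.
Subtracting 4 column gaps of 6 leaves 1005 for 5 columns, so c = 201 px.
Span of 3: 3·201 + 2·6 = 603 + 12 = 615 px.
615 − 2·12 = 591; ÷3 gives d = 197 px.

197 px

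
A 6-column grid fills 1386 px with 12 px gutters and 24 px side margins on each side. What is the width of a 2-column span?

Inside the margins: 1386 − 48 = 1338 px.
Subtracting 5 gutters of 12 leaves 1278 for 6 columns, so c = 213 px.
2-column span = 2·213 + 1·12 = 438 px.

438 px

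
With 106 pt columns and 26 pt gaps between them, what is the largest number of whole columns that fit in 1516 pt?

Each extra column adds 106 + 26 = 132 pt.
(1516 + 26) / 132 = 11.68, so 11 columns fit.

11 columns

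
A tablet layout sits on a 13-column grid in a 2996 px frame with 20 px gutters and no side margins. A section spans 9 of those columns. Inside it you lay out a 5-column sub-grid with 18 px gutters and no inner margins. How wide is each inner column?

13 columns + 12 gutters: 13c + 12·20 = 2996.
13c = 2996 − 240 = 2756, so c = 212 px.
9-column span = 9·212 + 8·20 = 2068 px.
2068 − 4·18 = 1996; ÷5 gives d = 399.2 px.

399.2 px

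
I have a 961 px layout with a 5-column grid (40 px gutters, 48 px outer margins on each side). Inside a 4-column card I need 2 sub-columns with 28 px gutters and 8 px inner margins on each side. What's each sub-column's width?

Subtract both margins: 961 − 2·48 = 865 px.
5c + 4·40 = 865 → 5c = 705 → c = 141 px.
Span of 4: 4·141 + 3·40 = 564 + 120 = 684 px.
Inner content = 684 − 2·8 = 668 px.
2 columns + 1 gutter: 2d + 1·28 = 668.
2d = 668 − 28 = 640, so d = 320 px.

320 px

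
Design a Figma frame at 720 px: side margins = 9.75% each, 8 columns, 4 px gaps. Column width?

720 × (1 − 2·9.75%) = 720 × 80.5% = 579.6 px for the columns.
8 columns + 7 gaps: 8c + 7·4 = 579.6.
8c = 579.6 − 28 = 551.6, so c = 68.95 px.

68.95 px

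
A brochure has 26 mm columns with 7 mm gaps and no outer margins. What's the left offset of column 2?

No margin, so column 2 starts at 1·(column + gutter) = 1·33 = 33 mm.

33 mm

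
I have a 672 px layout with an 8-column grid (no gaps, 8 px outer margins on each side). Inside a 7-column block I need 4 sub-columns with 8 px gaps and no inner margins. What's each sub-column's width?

137.5 px

Subtract both margins: 672 − 2·8 = 656 px.
With no gaps, each column is 656/8 = 82 px.
7-column span = 7·82 = 574 px.
574 − 3·8 = 550; ÷4 gives d = 137.5 px.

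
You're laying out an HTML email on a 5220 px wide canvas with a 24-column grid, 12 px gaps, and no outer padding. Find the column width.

206 px

Subtracting 23 gaps of 12 leaves 4944 for 24 columns, so c = 206 px.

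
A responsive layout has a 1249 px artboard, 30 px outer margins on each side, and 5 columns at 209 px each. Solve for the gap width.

36 px

Take off 60 px of margins, leaving 1189 px.
5·209 + 4g = 1189 → 4g = 144 → g = 36 px.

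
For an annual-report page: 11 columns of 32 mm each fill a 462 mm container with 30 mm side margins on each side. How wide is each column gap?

5 mm

Subtract both margins: 462 − 2·30 = 402 mm.
11 columns take 11·32 = 352 mm; remaining 50 splits into 10 column gaps.
g = 50 / 10 = 5 mm.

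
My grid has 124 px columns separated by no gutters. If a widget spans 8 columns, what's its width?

8-column span = 8·124 = 992 px.

992 px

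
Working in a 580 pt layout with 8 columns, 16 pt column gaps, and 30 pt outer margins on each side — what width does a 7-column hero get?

Subtract both margins: 580 − 2·30 = 520 pt.
8c + 7·16 = 520 → 8c = 408 → c = 51 pt.
7 columns plus 6 column gaps: 357 + 96 = 453 pt.

453 pt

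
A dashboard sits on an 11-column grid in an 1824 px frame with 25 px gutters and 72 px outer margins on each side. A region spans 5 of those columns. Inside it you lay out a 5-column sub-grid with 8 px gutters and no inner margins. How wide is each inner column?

Outer content = 1824 − 2·72 = 1680 px.
11c + 10·25 = 1680 → 11c = 1430 → c = 130 px.
5-column span = 5·130 + 4·25 = 750 px.
5 columns + 4 gutters: 5d + 4·8 = 750.
5d = 750 − 32 = 718, so d = 143.6 px.

143.6 px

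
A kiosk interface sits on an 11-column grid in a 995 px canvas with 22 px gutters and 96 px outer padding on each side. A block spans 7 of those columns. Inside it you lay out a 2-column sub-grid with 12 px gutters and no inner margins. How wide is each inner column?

Subtract both margins: 995 − 2·96 = 803 px.
Subtracting 10 gutters of 22 leaves 583 for 11 columns, so c = 53 px.
Span of 7: 7·53 + 6·22 = 371 + 132 = 503 px.
2 columns + 1 gutter: 2d + 1·12 = 503.
2d = 503 − 12 = 491, so d = 245.5 px.

245.5 px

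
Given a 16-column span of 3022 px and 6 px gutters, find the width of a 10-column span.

3022 − 15·6 = 2932; ÷16 gives c = 183.25 px.
10 columns plus 9 gutters: 1832.5 + 54 = 1886.5 px.

1886.5 px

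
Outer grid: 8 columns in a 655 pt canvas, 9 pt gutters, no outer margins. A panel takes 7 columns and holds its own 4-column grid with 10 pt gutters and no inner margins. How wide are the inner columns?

655 − 7·9 = 592; ÷8 gives c = 74 pt.
7-column span = 7·74 + 6·9 = 572 pt.
4 columns + 3 gutters: 4d + 3·10 = 572.
4d = 572 − 30 = 542, so d = 135.5 pt.

135.5 pt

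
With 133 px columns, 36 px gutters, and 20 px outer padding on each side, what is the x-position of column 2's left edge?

Before column 2: the margin + 1 column + 1 gutter.
Offset = 20 + 1·(133 + 36) = 20 + 169 = 189 px.

189 px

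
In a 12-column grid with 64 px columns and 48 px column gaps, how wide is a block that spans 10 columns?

1072 px

Span of 10: 10·64 + 9·48 = 640 + 432 = 1072 px.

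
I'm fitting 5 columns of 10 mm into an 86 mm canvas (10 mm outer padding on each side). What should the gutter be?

Subtract both margins: 86 − 2·10 = 66 mm.
5·10 + 4g = 66 → 4g = 16 → g = 4 mm.

4 mm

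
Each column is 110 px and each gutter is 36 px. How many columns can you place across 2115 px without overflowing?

14 columns: 14·110 + 13·36 = 2008 px ≤ 2115.
15 columns: 2154 px > 2115. So 14.

14 columns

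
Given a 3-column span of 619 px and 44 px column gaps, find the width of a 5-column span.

619 − 2·44 = 531; ÷3 gives c = 177 px.
Span of 5: 5·177 + 4·44 = 885 + 176 = 1061 px.

1061 px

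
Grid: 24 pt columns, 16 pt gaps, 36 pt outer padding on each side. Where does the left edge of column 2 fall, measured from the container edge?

Before column 2: the margin + 1 column + 1 gap.
Offset = 36 + 1·(24 + 16) = 36 + 40 = 76 pt.

76 pt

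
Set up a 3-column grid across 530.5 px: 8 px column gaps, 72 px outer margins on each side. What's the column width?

Content width = 530.5 − 2·72 = 386.5 px.
386.5 − 2·8 = 370.5; ÷3 gives c = 123.5 px.

123.5 px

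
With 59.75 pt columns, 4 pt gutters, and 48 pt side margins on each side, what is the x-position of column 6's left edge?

Each column+gutter stride is 63.75 pt; 5 of them past the 48 pt margin is 48 + 318.75 = 366.75 pt.

366.75 pt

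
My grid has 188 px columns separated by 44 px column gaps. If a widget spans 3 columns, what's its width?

3-column span = 3·188 + 2·44 = 652 px.

652 px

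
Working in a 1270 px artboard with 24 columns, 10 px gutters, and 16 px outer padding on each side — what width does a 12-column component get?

614 px

Content width = 1270 − 2·16 = 1238 px.
1238 − 23·10 = 1008; ÷24 gives c = 42 px.
Span of 12: 12·42 + 11·10 = 504 + 110 = 614 px.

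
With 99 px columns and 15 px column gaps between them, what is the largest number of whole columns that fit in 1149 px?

Each extra column adds 99 + 15 = 114 px.
(1149 + 15) / 114 = 10.21, so 10 columns fit.

10 columns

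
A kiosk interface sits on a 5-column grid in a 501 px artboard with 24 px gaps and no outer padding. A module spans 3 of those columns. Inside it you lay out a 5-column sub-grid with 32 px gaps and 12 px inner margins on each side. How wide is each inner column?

5c + 4·24 = 501 → 5c = 405 → c = 81 px.
3 columns plus 2 gaps: 243 + 48 = 291 px.
Inner content = 291 − 2·12 = 267 px.
Subtracting 4 gaps of 32 leaves 139 for 5 columns, so d = 27.8 px.

27.8 px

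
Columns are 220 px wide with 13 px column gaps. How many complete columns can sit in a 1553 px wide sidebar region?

6 columns

6 columns: 6·220 + 5·13 = 1385 px ≤ 1553.
7 columns: 1618 px > 1553. So 6.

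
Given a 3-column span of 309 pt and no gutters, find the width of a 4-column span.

412 pt

With no gutters, each column is 309/3 = 103 pt.
4-column span = 4·103 = 412 pt.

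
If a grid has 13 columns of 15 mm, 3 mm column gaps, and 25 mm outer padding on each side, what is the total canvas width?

281 mm

Adding margins, columns and gutters: 50 + 195 + 36 = 281 mm.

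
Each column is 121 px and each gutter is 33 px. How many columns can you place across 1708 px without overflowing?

11 columns

k columns need k·121 + (k−1)·33 = k·154 − 33.
k·154 − 33 ≤ 1708 → k ≤ 1741 / 154 ≈ 11.31, so k = 11.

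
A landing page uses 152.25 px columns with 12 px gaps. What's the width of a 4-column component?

645 px

4-column span = 4·152.25 + 3·12 = 645 px.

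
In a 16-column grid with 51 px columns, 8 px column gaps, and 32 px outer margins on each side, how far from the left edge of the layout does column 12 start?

681 px

Each column+gutter stride is 59 px; 11 of them past the 32 px margin is 32 + 649 = 681 px.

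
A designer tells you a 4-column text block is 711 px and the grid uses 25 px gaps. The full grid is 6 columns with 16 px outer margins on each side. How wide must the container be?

1111 px

711 − 3·25 = 636; ÷4 gives c = 159 px.
Total width: 2·16 + 6·159 + 5·25 = 1111 px.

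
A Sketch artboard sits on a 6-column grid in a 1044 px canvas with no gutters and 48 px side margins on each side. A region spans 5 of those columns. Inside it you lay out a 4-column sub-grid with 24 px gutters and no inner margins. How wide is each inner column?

179.5 px

Take off 96 px of margins, leaving 948 px.
948 / 6 = 158 px per column.
5-column span = 5·158 = 790 px.
4 columns + 3 gutters: 4d + 3·24 = 790.
4d = 790 − 72 = 718, so d = 179.5 px.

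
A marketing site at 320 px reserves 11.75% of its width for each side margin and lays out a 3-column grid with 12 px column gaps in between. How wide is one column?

Margins: 11.75% × 320 = 37.6 px each, so content = 320 − 75.2 = 244.8 px.
3c + 2·12 = 244.8 → 3c = 220.8 → c = 73.6 px.

73.6 px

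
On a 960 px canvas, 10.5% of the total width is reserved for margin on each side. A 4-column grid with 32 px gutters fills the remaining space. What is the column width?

165.6 px

960 × (1 − 2·10.5%) = 960 × 79% = 758.4 px for the columns.
758.4 − 3·32 = 662.4; ÷4 gives c = 165.6 px.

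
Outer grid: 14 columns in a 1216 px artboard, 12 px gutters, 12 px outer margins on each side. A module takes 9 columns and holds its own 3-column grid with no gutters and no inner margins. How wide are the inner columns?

254 px

Subtract both margins: 1216 − 2·12 = 1192 px.
14c + 13·12 = 1192 → 14c = 1036 → c = 74 px.
9 columns plus 8 gutters: 666 + 96 = 762 px.
762 / 3 = 254 px per column.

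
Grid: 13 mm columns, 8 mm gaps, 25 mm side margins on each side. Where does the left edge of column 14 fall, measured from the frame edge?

298 mm

Each column+gutter stride is 21 mm; 13 of them past the 25 mm margin is 25 + 273 = 298 mm.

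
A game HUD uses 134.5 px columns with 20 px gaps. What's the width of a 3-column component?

443.5 px

Span of 3: 3·134.5 + 2·20 = 403.5 + 40 = 443.5 px.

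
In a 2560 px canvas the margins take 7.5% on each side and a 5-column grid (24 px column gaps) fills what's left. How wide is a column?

2560 × (1 − 2·7.5%) = 2560 × 85% = 2176 px for the columns.
5 columns + 4 column gaps: 5c + 4·24 = 2176.
5c = 2176 − 96 = 2080, so c = 416 px.

416 px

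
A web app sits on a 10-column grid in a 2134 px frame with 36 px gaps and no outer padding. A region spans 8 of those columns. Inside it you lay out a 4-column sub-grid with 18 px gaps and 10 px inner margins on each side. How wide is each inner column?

406.5 px

2134 − 9·36 = 1810; ÷10 gives c = 181 px.
Span of 8: 8·181 + 7·36 = 1448 + 252 = 1700 px.
Inner content = 1700 − 2·10 = 1680 px.
Subtracting 3 gaps of 18 leaves 1626 for 4 columns, so d = 406.5 px.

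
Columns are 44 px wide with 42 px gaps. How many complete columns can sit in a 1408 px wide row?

16 columns: 16·44 + 15·42 = 1334 px ≤ 1408.
17 columns: 1420 px > 1408. So 16.

16 columns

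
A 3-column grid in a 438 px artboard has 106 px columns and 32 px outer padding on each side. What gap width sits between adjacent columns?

28 px

Subtract both margins: 438 − 2·32 = 374 px.
3·106 + 2g = 374 → 2g = 56 → g = 28 px.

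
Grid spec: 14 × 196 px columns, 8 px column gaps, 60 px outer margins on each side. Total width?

2968 px

Layout = 2·60 + 14·196 + 13·8 = 120 + 2744 + 104 = 2968 px.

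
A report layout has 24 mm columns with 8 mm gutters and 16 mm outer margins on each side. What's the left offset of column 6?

Column 6 starts at margin + 5·(column + gutter) = 16 + 5·32 = 176 mm.

176 mm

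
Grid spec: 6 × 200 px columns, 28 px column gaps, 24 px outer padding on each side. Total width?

1388 px

Adding margins, columns and gutters: 48 + 1200 + 140 = 1388 px.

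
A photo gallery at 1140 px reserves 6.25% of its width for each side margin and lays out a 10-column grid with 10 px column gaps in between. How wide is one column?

1140 × (1 − 2·6.25%) = 1140 × 87.5% = 997.5 px for the columns.
997.5 − 9·10 = 907.5; ÷10 gives c = 90.75 px.

90.75 px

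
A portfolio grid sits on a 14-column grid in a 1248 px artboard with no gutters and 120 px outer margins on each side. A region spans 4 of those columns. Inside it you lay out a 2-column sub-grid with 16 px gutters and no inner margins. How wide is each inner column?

Outer content = 1248 − 2·120 = 1008 px.
14c = 1008 → c = 72 px.
With no gutters, 4 columns span 4·72 = 288 px.
288 − 1·16 = 272; ÷2 gives d = 136 px.

136 px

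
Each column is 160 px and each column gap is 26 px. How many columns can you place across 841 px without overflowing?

4 columns

Each extra column adds 160 + 26 = 186 px.
(841 + 26) / 186 = 4.66, so 4 columns fit.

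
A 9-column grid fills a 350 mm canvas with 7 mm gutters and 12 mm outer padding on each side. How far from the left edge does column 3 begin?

86 mm

Subtract both margins: 350 − 2·12 = 326 mm.
9 columns + 8 gutters: 9c + 8·7 = 326.
9c = 326 − 56 = 270, so c = 30 mm.
Column 3 starts at margin + 2·(column + gutter) = 12 + 2·37 = 86 mm.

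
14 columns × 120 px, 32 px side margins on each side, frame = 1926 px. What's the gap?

14 px

Inside the margins: 1926 − 64 = 1862 px.
Columns use 1680 px, leaving 182 px across 13 gaps = 14 px each.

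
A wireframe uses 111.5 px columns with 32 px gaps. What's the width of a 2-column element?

2 columns plus 1 gap: 223 + 32 = 255 px.

255 px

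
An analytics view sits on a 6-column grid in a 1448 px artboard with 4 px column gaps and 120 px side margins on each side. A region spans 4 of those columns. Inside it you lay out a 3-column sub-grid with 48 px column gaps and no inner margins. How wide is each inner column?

Outer content = 1448 − 2·120 = 1208 px.
1208 − 5·4 = 1188; ÷6 gives c = 198 px.
Span of 4: 4·198 + 3·4 = 792 + 12 = 804 px.
804 − 2·48 = 708; ÷3 gives d = 236 px.

236 px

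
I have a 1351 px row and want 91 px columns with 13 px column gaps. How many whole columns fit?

k columns need k·91 + (k−1)·13 = k·104 − 13.
k·104 − 13 ≤ 1351 → k ≤ 1364 / 104 ≈ 13.12, so k = 13.

13 columns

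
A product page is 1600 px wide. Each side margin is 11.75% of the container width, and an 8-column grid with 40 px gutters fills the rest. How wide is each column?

1600 × (1 − 2·11.75%) = 1600 × 76.5% = 1224 px for the columns.
Subtracting 7 gutters of 40 leaves 944 for 8 columns, so c = 118 px.

118 px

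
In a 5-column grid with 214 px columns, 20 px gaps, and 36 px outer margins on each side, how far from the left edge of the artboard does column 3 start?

Each column+gutter stride is 234 px; 2 of them past the 36 px margin is 36 + 468 = 504 px.

504 px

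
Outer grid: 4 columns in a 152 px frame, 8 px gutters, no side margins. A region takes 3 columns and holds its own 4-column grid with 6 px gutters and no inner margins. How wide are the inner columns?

23.5 px

4c + 3·8 = 152 → 4c = 128 → c = 32 px.
3-column span = 3·32 + 2·8 = 112 px.
112 − 3·6 = 94; ÷4 gives d = 23.5 px.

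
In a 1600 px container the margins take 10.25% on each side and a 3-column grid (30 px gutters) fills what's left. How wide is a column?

Margins: 10.25% × 1600 = 164 px each, so content = 1600 − 328 = 1272 px.
3c + 2·30 = 1272 → 3c = 1212 → c = 404 px.

404 px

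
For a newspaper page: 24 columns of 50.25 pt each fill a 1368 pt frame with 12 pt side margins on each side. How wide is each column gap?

Subtract both margins: 1368 − 2·12 = 1344 pt.
24 columns take 24·50.25 = 1206 pt; remaining 138 splits into 23 column gaps.
g = 138 / 23 = 6 pt.

6 pt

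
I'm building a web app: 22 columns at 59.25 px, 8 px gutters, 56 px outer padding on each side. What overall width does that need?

1583.5 px

Total width: 2·56 + 22·59.25 + 21·8 = 1583.5 px.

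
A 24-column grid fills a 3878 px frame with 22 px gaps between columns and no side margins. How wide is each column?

140.5 px

Subtracting 23 gaps of 22 leaves 3372 for 24 columns, so c = 140.5 px.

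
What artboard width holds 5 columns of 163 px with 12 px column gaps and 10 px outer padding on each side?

Total width: 2·10 + 5·163 + 4·12 = 883 px.

883 px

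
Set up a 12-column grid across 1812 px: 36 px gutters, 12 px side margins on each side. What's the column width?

116 px

Inside the margins: 1812 − 24 = 1788 px.
12 columns + 11 gutters: 12c + 11·36 = 1788.
12c = 1788 − 396 = 1392, so c = 116 px.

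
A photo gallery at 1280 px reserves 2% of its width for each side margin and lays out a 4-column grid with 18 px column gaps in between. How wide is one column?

Each margin = 2% of 1280 = 25.6 px; content = 1280 − 2·25.6 = 1228.8 px.
Subtracting 3 column gaps of 18 leaves 1174.8 for 4 columns, so c = 293.7 px.

293.7 px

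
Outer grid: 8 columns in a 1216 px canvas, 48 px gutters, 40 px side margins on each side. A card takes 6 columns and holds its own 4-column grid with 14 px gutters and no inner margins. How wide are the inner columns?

199.5 px

Outer content = 1216 − 2·40 = 1136 px.
8c + 7·48 = 1136 → 8c = 800 → c = 100 px.
6-column span = 6·100 + 5·48 = 840 px.
4 columns + 3 gutters: 4d + 3·14 = 840.
4d = 840 − 42 = 798, so d = 199.5 px.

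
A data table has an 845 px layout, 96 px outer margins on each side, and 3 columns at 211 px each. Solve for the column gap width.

10 px

Inside the margins: 845 − 192 = 653 px.
3·211 + 2g = 653 → 2g = 20 → g = 10 px.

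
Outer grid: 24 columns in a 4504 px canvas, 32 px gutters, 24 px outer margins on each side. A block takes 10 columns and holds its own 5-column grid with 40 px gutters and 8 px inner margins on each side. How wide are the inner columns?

332.4 px

Inside the margins: 4504 − 48 = 4456 px.
24 columns + 23 gutters: 24c + 23·32 = 4456.
24c = 4456 − 736 = 3720, so c = 155 px.
10 columns plus 9 gutters: 1550 + 288 = 1838 px.
Inner content = 1838 − 2·8 = 1822 px.
Subtracting 4 gutters of 40 leaves 1662 for 5 columns, so d = 332.4 px.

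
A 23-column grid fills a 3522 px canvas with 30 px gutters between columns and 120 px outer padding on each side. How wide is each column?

114 px

Content width = 3522 − 2·120 = 3282 px.
23 columns + 22 gutters: 23c + 22·30 = 3282.
23c = 3282 − 660 = 2622, so c = 114 px.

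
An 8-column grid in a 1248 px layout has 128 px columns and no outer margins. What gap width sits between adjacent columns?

8 columns take 8·128 = 1024 px; remaining 224 splits into 7 gaps.
g = 224 / 7 = 32 px.

32 px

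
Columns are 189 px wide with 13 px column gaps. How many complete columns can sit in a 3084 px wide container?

15 columns

k columns need k·189 + (k−1)·13 = k·202 − 13.
k·202 − 13 ≤ 3084 → k ≤ 3097 / 202 ≈ 15.33, so k = 15.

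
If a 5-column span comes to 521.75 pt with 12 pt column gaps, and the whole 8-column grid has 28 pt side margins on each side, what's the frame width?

Subtracting 4 column gaps of 12 leaves 473.75 for 5 columns, so c = 94.75 pt.
Total width: 2·28 + 8·94.75 + 7·12 = 898 pt.

898 pt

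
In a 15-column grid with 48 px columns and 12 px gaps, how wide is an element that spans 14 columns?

Span of 14: 14·48 + 13·12 = 672 + 156 = 828 px.

828 px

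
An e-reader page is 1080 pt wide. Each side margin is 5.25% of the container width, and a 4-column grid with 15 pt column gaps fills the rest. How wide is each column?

Margins: 5.25% × 1080 = 56.7 pt each, so content = 1080 − 113.4 = 966.6 pt.
4 columns + 3 column gaps: 4c + 3·15 = 966.6.
4c = 966.6 − 45 = 921.6, so c = 230.4 pt.

230.4 pt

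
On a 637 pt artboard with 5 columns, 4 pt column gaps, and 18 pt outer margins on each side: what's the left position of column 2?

139 pt

Content = 637 − 2·18 = 601 pt.
5 columns + 4 column gaps: 5c + 4·4 = 601.
5c = 601 − 16 = 585, so c = 117 pt.
Column 2 starts at margin + 1·(column + gutter) = 18 + 1·121 = 139 pt.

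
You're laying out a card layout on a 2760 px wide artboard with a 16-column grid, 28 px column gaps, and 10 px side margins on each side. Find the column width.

Take off 20 px of margins, leaving 2740 px.
16 columns + 15 column gaps: 16c + 15·28 = 2740.
16c = 2740 − 420 = 2320, so c = 145 px.

145 px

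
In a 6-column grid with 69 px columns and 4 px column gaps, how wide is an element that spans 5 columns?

361 px

5-column span = 5·69 + 4·4 = 361 px.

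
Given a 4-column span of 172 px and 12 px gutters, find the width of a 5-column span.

218 px

4c + 3·12 = 172 → 4c = 136 → c = 34 px.
5-column span = 5·34 + 4·12 = 218 px.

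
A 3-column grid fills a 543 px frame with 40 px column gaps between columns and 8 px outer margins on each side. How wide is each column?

149 px

Subtract both margins: 543 − 2·8 = 527 px.
527 − 2·40 = 447; ÷3 gives c = 149 px.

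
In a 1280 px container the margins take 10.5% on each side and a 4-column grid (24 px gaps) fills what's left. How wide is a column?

234.8 px

1280 × (1 − 2·10.5%) = 1280 × 79% = 1011.2 px for the columns.
Subtracting 3 gaps of 24 leaves 939.2 for 4 columns, so c = 234.8 px.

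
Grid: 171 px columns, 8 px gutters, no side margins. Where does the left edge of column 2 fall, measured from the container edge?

Each column+gutter stride is 179 px; with no margin, 1 of them is 179 px.

179 px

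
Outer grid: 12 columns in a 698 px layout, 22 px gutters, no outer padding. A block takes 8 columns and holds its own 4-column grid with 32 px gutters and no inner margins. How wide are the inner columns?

Subtracting 11 gutters of 22 leaves 456 for 12 columns, so c = 38 px.
8-column span = 8·38 + 7·22 = 458 px.
458 − 3·32 = 362; ÷4 gives d = 90.5 px.

90.5 px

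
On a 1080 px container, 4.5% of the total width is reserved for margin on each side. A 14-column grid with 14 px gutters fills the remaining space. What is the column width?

57.2 px

Each margin = 4.5% of 1080 = 48.6 px; content = 1080 − 2·48.6 = 982.8 px.
14 columns + 13 gutters: 14c + 13·14 = 982.8.
14c = 982.8 − 182 = 800.8, so c = 57.2 px.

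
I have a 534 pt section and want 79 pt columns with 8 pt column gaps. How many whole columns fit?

k columns need k·79 + (k−1)·8 = k·87 − 8.
k·87 − 8 ≤ 534 → k ≤ 542 / 87 ≈ 6.23, so k = 6.

6 columns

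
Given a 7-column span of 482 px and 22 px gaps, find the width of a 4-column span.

7c + 6·22 = 482 → 7c = 350 → c = 50 px.
4-column span = 4·50 + 3·22 = 266 px.

266 px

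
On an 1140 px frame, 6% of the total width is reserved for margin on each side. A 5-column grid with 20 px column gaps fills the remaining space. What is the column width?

184.64 px

1140 × (1 − 2·6%) = 1140 × 88% = 1003.2 px for the columns.
5c + 4·20 = 1003.2 → 5c = 923.2 → c = 184.64 px.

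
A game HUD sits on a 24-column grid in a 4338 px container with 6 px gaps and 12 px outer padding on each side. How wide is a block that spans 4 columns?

714 px

Subtract both margins: 4338 − 2·12 = 4314 px.
4314 − 23·6 = 4176; ÷24 gives c = 174 px.
Span of 4: 4·174 + 3·6 = 696 + 18 = 714 px.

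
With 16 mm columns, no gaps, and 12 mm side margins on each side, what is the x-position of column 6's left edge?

92 mm

Column 6 starts at margin + 5·(column + gutter) = 12 + 5·16 = 92 mm.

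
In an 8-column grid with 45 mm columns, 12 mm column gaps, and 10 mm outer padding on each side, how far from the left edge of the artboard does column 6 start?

295 mm

Column 6 starts at margin + 5·(column + gutter) = 10 + 5·57 = 295 mm.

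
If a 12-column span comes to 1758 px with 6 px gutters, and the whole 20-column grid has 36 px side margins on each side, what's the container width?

3006 px

1758 − 11·6 = 1692; ÷12 gives c = 141 px.
Total width: 2·36 + 20·141 + 19·6 = 3006 px.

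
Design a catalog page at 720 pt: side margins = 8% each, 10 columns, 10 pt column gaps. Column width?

Each margin = 8% of 720 = 57.6 pt; content = 720 − 2·57.6 = 604.8 pt.
604.8 − 9·10 = 514.8; ÷10 gives c = 51.48 pt.

51.48 pt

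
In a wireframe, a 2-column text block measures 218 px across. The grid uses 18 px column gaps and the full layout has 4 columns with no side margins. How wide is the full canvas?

454 px

218 − 1·18 = 200; ÷2 gives c = 100 px.
Summing: 400 + 54 = 454 px.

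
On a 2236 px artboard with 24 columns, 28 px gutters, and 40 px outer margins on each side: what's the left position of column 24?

2133 px

Subtract both margins: 2236 − 2·40 = 2156 px.
Subtracting 23 gutters of 28 leaves 1512 for 24 columns, so c = 63 px.
Column 24 starts at margin + 23·(column + gutter) = 40 + 23·91 = 2133 px.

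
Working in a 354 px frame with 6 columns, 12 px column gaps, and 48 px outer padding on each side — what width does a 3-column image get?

Content width = 354 − 2·48 = 258 px.
Subtracting 5 column gaps of 12 leaves 198 for 6 columns, so c = 33 px.
3 columns plus 2 column gaps: 99 + 24 = 123 px.

123 px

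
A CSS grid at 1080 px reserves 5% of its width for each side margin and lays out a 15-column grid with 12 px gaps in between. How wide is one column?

Each margin = 5% of 1080 = 54 px; content = 1080 − 2·54 = 972 px.
15c + 14·12 = 972 → 15c = 804 → c = 53.6 px.

53.6 px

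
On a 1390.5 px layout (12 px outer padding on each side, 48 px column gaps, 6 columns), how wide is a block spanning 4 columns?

895 px

Inside the margins: 1390.5 − 24 = 1366.5 px.
Subtracting 5 column gaps of 48 leaves 1126.5 for 6 columns, so c = 187.75 px.
4 columns plus 3 column gaps: 751 + 144 = 895 px.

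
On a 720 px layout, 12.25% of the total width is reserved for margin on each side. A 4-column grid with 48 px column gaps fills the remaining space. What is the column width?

Each margin = 12.25% of 720 = 88.2 px; content = 720 − 2·88.2 = 543.6 px.
543.6 − 3·48 = 399.6; ÷4 gives c = 99.9 px.

99.9 px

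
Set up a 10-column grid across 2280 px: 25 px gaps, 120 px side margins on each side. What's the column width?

Take off 240 px of margins, leaving 2040 px.
10c + 9·25 = 2040 → 10c = 1815 → c = 181.5 px.

181.5 px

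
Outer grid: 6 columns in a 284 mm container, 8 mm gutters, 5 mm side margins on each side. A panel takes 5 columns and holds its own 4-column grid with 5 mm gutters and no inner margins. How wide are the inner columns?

Inside the margins: 284 − 10 = 274 mm.
6 columns + 5 gutters: 6c + 5·8 = 274.
6c = 274 − 40 = 234, so c = 39 mm.
Span of 5: 5·39 + 4·8 = 195 + 32 = 227 mm.
Subtracting 3 gutters of 5 leaves 212 for 4 columns, so d = 53 mm.

53 mm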